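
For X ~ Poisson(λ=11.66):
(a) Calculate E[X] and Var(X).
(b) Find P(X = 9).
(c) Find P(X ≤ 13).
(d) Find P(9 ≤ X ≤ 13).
(a) E[X] = 11.6600, Var(X) = 11.6600
(b) P(X = 9) = 0.094766
(c) P(X ≤ 13) = 0.716864
(d) P(9 ≤ X ≤ 13) = 0.538273

We have X ~ Poisson(λ=11.66).

(a) Moments:
E[X] = 11.6600
Var(X) = 11.6600
σ = √Var(X) = 3.4147

(b) Point probability using PMF:
P(X = 9) = 0.094766

(c) Cumulative probability using CDF:
P(X ≤ 13) = F(13) = 0.716864

(d) Range probability:
P(9 ≤ X ≤ 13) = P(X ≤ 13) - P(X ≤ 8)
                   = F(13) - F(8)
                   = 0.716864 - 0.178591
                   = 0.538273

This means approximately 53.8% of outcomes fall in the interval [9, 13].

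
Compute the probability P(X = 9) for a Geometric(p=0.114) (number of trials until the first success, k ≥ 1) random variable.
0.043289

We have X ~ Geometric(p=0.114) (number of trials until the first success, k ≥ 1).

For a Geometric distribution, the PMF gives us the probability of each outcome.

Using the PMF formula:
P(X = 9) = 0.043289

Rounded to 4 decimal places: 0.0433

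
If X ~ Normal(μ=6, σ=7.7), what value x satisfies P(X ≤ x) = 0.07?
-5.3636

We have X ~ Normal(μ=6, σ=7.7).

We want to find x such that P(X ≤ x) = 0.07.

This is the 7th percentile, which means 7% of values fall below this point.

Using the inverse CDF (quantile function):
x = F⁻¹(0.07) = -5.3636

Verification: P(X ≤ -5.3636) = 0.07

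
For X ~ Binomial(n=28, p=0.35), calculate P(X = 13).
0.069174

We have X ~ Binomial(n=28, p=0.35).

For a Binomial distribution, the PMF gives us the probability of each outcome.

Using the PMF formula:
P(X = 13) = 0.069174

Rounded to 4 decimal places: 0.0692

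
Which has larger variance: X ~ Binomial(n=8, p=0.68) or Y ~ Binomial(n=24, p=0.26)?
Y has larger variance (4.6176 > 1.7408)

Compute the variance for each distribution:

X ~ Binomial(n=8, p=0.68):
Var(X) = 1.7408

Y ~ Binomial(n=24, p=0.26):
Var(Y) = 4.6176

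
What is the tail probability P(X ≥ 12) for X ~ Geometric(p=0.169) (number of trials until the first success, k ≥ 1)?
0.130500

We have X ~ Geometric(p=0.169) (number of trials until the first success, k ≥ 1).

For discrete distributions, P(X ≥ 12) = 1 - P(X ≤ 11).

P(X ≤ 11) = 0.869500
P(X ≥ 12) = 1 - 0.869500 = 0.130500

So there's approximately a 13.1% chance that X is at least 12.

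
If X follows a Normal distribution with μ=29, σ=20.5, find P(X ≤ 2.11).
0.094809

We have X ~ Normal(μ=29, σ=20.5).

The CDF gives us P(X ≤ k).

Using the CDF:
P(X ≤ 2.11) = 0.094809

This means there's approximately a 9.5% chance that X is at most 2.11.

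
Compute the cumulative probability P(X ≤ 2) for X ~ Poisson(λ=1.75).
0.743970

We have X ~ Poisson(λ=1.75).

The CDF gives us P(X ≤ k).

Using the CDF:
P(X ≤ 2) = 0.743970

This means there's approximately a 74.4% chance that X is at most 2.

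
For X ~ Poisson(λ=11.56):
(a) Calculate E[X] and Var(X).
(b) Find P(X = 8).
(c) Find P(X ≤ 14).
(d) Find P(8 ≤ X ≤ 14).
(a) E[X] = 11.5600, Var(X) = 11.5600
(b) P(X = 8) = 0.075457
(c) P(X ≤ 14) = 0.810295
(d) P(8 ≤ X ≤ 14) = 0.699731

We have X ~ Poisson(λ=11.56).

(a) Moments:
E[X] = 11.5600
Var(X) = 11.5600
σ = √Var(X) = 3.4000

(b) Point probability using PMF:
P(X = 8) = 0.075457

(c) Cumulative probability using CDF:
P(X ≤ 14) = F(14) = 0.810295

(d) Range probability:
P(8 ≤ X ≤ 14) = P(X ≤ 14) - P(X ≤ 7)
                   = F(14) - F(7)
                   = 0.810295 - 0.110564
                   = 0.699731

This means approximately 70.0% of outcomes fall in the interval [8, 14].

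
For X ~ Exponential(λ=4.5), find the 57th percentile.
0.1875

We have X ~ Exponential(λ=4.5).

We want to find x such that P(X ≤ x) = 0.57.

This is the 57th percentile, which means 57% of values fall below this point.

Using the inverse CDF (quantile function):
x = F⁻¹(0.57) = 0.1875

Verification: P(X ≤ 0.1875) = 0.57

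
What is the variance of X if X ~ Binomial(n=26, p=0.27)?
5.1246

We have X ~ Binomial(n=26, p=0.27).

For a Binomial distribution with n=26, p=0.27:
Var(X) = 5.1246

The variance measures the spread of the distribution around the mean.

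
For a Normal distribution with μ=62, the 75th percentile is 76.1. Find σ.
σ = 20.9047

For X ~ Normal(μ, σ), the p-th percentile satisfies x = μ + z_p × σ,
where z_p = Φ⁻¹(p) is the standard normal quantile.

Step 1: z_{0.75} = Φ⁻¹(0.75) = 0.6745

Step 2: Solve for σ:
76.1 = 62 + 0.6745 × σ
σ = (76.1 - 62) / 0.6745
σ = 14.10 / 0.6745
σ = 20.9047

Verification: μ + z × σ = 62 + 0.6745 × 20.9047 = 76.10 ✓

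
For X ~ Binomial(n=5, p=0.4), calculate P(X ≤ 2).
0.682560

We have X ~ Binomial(n=5, p=0.4).

The CDF gives us P(X ≤ k).

Using the CDF:
P(X ≤ 2) = 0.682560

This means there's approximately a 68.3% chance that X is at most 2.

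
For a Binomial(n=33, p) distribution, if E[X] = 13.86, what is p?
p = 0.42

For a Binomial(n, p) distribution:
E[X] = n × p

Given n = 33 and E[X] = 13.86:
13.86 = 33 × p
p = 13.86 / 33 = 0.42

Verification: Binomial(33, 0.42) has E[X] = 13.86 ✓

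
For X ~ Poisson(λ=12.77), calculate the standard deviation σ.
3.5735

We have X ~ Poisson(λ=12.77).

For a Poisson distribution with λ=12.77:
σ = √Var(X) = 3.5735

The standard deviation is the square root of the variance.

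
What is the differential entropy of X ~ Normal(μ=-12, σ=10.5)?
3.7703 nats

We have X ~ Normal(μ=-12, σ=10.5).

The differential entropy measures the uncertainty or information content of the distribution.

For a Normal distribution with μ=-12, σ=10.5:
h(X) = 3.7703 nats

(In bits, this would be 5.4394 bits.)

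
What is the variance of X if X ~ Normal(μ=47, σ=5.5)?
30.2500

We have X ~ Normal(μ=47, σ=5.5).

For a Normal distribution with μ=47, σ=5.5:
Var(X) = 30.2500

The variance measures the spread of the distribution around the mean.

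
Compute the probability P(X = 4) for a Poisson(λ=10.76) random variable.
0.011858

We have X ~ Poisson(λ=10.76).

For a Poisson distribution, the PMF gives us the probability of each outcome.

Using the PMF formula:
P(X = 4) = 0.011858

Rounded to 4 decimal places: 0.0119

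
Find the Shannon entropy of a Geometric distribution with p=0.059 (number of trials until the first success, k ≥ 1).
3.8001 nats

We have X ~ Geometric(p=0.059) (number of trials until the first success, k ≥ 1).

The Shannon entropy measures the uncertainty or information content of the distribution.

For a Geometric distribution with p=0.059 (number of trials until the first success, k ≥ 1):
H(X) = 3.8001 nats

(In bits, this would be 5.4824 bits.)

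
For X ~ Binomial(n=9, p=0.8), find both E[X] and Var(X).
E[X] = 7.2000, Var(X) = 1.4400

We have X ~ Binomial(n=9, p=0.8).

For a Binomial distribution with n=9, p=0.8:

Expected value:
E[X] = 7.2000

Variance:
Var(X) = 1.4400

Standard deviation:
σ = √Var(X) = 1.2000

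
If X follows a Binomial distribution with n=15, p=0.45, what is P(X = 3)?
0.031769

We have X ~ Binomial(n=15, p=0.45).

For a Binomial distribution, the PMF gives us the probability of each outcome.

Using the PMF formula:
P(X = 3) = 0.031769

Rounded to 4 decimal places: 0.0318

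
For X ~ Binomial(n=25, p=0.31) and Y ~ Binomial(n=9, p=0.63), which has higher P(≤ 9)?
Y has higher probability (P(Y ≤ 9) = 1.0000 > P(X ≤ 9) = 0.7787)

Compute P(≤ 9) for each distribution:

X ~ Binomial(n=25, p=0.31):
P(X ≤ 9) = 0.7787

Y ~ Binomial(n=9, p=0.63):
P(Y ≤ 9) = 1.0000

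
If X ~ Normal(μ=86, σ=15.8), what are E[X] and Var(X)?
E[X] = 86.0000, Var(X) = 249.6400

We have X ~ Normal(μ=86, σ=15.8).

For a Normal distribution with μ=86, σ=15.8:

Expected value:
E[X] = 86.0000

Variance:
Var(X) = 249.6400

Standard deviation:
σ = √Var(X) = 15.8000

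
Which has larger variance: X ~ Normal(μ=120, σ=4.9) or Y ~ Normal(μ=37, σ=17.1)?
Y has larger variance (292.4100 > 24.0100)

Compute the variance for each distribution:

X ~ Normal(μ=120, σ=4.9):
Var(X) = 24.0100

Y ~ Normal(μ=37, σ=17.1):
Var(Y) = 292.4100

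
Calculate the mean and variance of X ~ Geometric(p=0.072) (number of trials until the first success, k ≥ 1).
E[X] = 13.8889, Var(X) = 179.0123

We have X ~ Geometric(p=0.072) (number of trials until the first success, k ≥ 1).

For a Geometric distribution with p=0.072 (number of trials until the first success, k ≥ 1):

Expected value:
E[X] = 13.8889

Variance:
Var(X) = 179.0123

Standard deviation:
σ = √Var(X) = 13.3795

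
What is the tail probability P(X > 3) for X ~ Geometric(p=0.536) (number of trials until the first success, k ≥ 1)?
0.099897

We have X ~ Geometric(p=0.536) (number of trials until the first success, k ≥ 1).

P(X > 3) = 1 - P(X ≤ 3)
                = 1 - F(3)
                = 1 - 0.900103
                = 0.099897

So there's approximately a 10.0% chance that X exceeds 3.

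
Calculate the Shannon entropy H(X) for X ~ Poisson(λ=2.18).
1.7538 nats

We have X ~ Poisson(λ=2.18).

The Shannon entropy measures the uncertainty or information content of the distribution.

For a Poisson distribution with λ=2.18:
H(X) = 1.7538 nats

(In bits, this would be 2.5302 bits.)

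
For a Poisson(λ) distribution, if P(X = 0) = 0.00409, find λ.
λ = 5.4992

For a Poisson(λ) distribution, the PMF at 0 is:
P(X = 0) = λ^0 e^(-λ) / 0! = e^(-λ)

Given P(X = 0) = 0.00409:
e^(-λ) = 0.00409
-λ = ln(0.00409)
λ = -ln(0.00409) = 5.4992

Verification: e^(-5.4992) = 0.00409 ✓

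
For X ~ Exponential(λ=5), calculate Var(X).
0.0400

We have X ~ Exponential(λ=5).

For an Exponential distribution with λ=5:
Var(X) = 0.0400

The variance measures the spread of the distribution around the mean.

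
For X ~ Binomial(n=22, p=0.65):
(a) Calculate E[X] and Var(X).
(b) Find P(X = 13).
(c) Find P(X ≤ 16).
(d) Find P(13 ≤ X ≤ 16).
(a) E[X] = 14.3000, Var(X) = 5.0050
(b) P(X = 13) = 0.144947
(c) P(X ≤ 16) = 0.837105
(d) P(13 ≤ X ≤ 16) = 0.628660

We have X ~ Binomial(n=22, p=0.65).

(a) Moments:
E[X] = 14.3000
Var(X) = 5.0050
σ = √Var(X) = 2.2372

(b) Point probability using PMF:
P(X = 13) = 0.144947

(c) Cumulative probability using CDF:
P(X ≤ 16) = F(16) = 0.837105

(d) Range probability:
P(13 ≤ X ≤ 16) = P(X ≤ 16) - P(X ≤ 12)
                   = F(16) - F(12)
                   = 0.837105 - 0.208445
                   = 0.628660

This means approximately 62.9% of outcomes fall in the interval [13, 16].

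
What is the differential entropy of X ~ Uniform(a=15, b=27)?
2.4849 nats

We have X ~ Uniform(a=15, b=27).

The differential entropy measures the uncertainty or information content of the distribution.

For a Uniform distribution with a=15, b=27:
h(X) = 2.4849 nats

(In bits, this would be 3.5850 bits.)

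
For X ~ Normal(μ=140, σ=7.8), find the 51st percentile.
140.1955

We have X ~ Normal(μ=140, σ=7.8).

We want to find x such that P(X ≤ x) = 0.51.

This is the 51st percentile, which means 51% of values fall below this point.

Using the inverse CDF (quantile function):
x = F⁻¹(0.51) = 140.1955

Verification: P(X ≤ 140.1955) = 0.51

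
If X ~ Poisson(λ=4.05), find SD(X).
2.0125

We have X ~ Poisson(λ=4.05).

For a Poisson distribution with λ=4.05:
σ = √Var(X) = 2.0125

The standard deviation is the square root of the variance.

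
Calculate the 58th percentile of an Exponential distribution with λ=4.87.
0.1781

We have X ~ Exponential(λ=4.87).

We want to find x such that P(X ≤ x) = 0.58.

This is the 58th percentile, which means 58% of values fall below this point.

Using the inverse CDF (quantile function):
x = F⁻¹(0.58) = 0.1781

Verification: P(X ≤ 0.1781) = 0.58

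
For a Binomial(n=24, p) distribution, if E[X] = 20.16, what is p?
p = 0.84

For a Binomial(n, p) distribution:
E[X] = n × p

Given n = 24 and E[X] = 20.16:
20.16 = 24 × p
p = 20.16 / 24 = 0.84

Verification: Binomial(24, 0.84) has E[X] = 20.16 ✓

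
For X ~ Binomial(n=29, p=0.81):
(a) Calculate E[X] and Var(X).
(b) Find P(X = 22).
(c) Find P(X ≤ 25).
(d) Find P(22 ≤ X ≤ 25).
(a) E[X] = 23.4900, Var(X) = 4.4631
(b) P(X = 22) = 0.135297
(c) P(X ≤ 25) = 0.828504
(d) P(22 ≤ X ≤ 25) = 0.657459

We have X ~ Binomial(n=29, p=0.81).

(a) Moments:
E[X] = 23.4900
Var(X) = 4.4631
σ = √Var(X) = 2.1126

(b) Point probability using PMF:
P(X = 22) = 0.135297

(c) Cumulative probability using CDF:
P(X ≤ 25) = F(25) = 0.828504

(d) Range probability:
P(22 ≤ X ≤ 25) = P(X ≤ 25) - P(X ≤ 21)
                   = F(25) - F(21)
                   = 0.828504 - 0.171046
                   = 0.657459

This means approximately 65.7% of outcomes fall in the interval [22, 25].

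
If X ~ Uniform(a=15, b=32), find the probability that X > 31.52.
0.028235

We have X ~ Uniform(a=15, b=32).

P(X > 31.52) = 1 - P(X ≤ 31.52)
                = 1 - F(31.52)
                = 1 - 0.971765
                = 0.028235

So there's approximately a 2.8% chance that X exceeds 31.52.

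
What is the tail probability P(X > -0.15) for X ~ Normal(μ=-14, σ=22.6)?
0.269994

We have X ~ Normal(μ=-14, σ=22.6).

P(X > -0.15) = 1 - P(X ≤ -0.15)
                = 1 - F(-0.15)
                = 1 - 0.730006
                = 0.269994

So there's approximately a 27.0% chance that X exceeds -0.15.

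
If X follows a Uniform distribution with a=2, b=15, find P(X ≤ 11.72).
0.747692

We have X ~ Uniform(a=2, b=15).

The CDF gives us P(X ≤ k).

Using the CDF:
P(X ≤ 11.72) = 0.747692

This means there's approximately a 74.8% chance that X is at most 11.72.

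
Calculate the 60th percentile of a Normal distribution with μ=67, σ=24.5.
73.2070

We have X ~ Normal(μ=67, σ=24.5).

We want to find x such that P(X ≤ x) = 0.6.

This is the 60th percentile, which means 60% of values fall below this point.

Using the inverse CDF (quantile function):
x = F⁻¹(0.6) = 73.2070

Verification: P(X ≤ 73.2070) = 0.6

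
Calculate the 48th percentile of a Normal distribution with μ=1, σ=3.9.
0.8044

We have X ~ Normal(μ=1, σ=3.9).

We want to find x such that P(X ≤ x) = 0.48.

This is the 48th percentile, which means 48% of values fall below this point.

Using the inverse CDF (quantile function):
x = F⁻¹(0.48) = 0.8044

Verification: P(X ≤ 0.8044) = 0.48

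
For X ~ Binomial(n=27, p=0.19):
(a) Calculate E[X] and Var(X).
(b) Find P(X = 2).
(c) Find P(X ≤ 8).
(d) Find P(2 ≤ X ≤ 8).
(a) E[X] = 5.1300, Var(X) = 4.1553
(b) P(X = 2) = 0.065304
(c) P(X ≤ 8) = 0.944126
(d) P(2 ≤ X ≤ 8) = 0.919329

We have X ~ Binomial(n=27, p=0.19).

(a) Moments:
E[X] = 5.1300
Var(X) = 4.1553
σ = √Var(X) = 2.0385

(b) Point probability using PMF:
P(X = 2) = 0.065304

(c) Cumulative probability using CDF:
P(X ≤ 8) = F(8) = 0.944126

(d) Range probability:
P(2 ≤ X ≤ 8) = P(X ≤ 8) - P(X ≤ 1)
                   = F(8) - F(1)
                   = 0.944126 - 0.024797
                   = 0.919329

This means approximately 91.9% of outcomes fall in the interval [2, 8].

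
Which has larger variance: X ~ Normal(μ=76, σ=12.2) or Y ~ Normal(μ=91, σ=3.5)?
X has larger variance (148.8400 > 12.2500)

Compute the variance for each distribution:

X ~ Normal(μ=76, σ=12.2):
Var(X) = 148.8400

Y ~ Normal(μ=91, σ=3.5):
Var(Y) = 12.2500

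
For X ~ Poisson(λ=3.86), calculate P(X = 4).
0.194877

We have X ~ Poisson(λ=3.86).

For a Poisson distribution, the PMF gives us the probability of each outcome.

Using the PMF formula:
P(X = 4) = 0.194877

Rounded to 4 decimal places: 0.1949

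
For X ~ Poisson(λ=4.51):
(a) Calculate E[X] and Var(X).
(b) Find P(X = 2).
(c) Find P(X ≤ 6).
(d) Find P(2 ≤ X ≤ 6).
(a) E[X] = 4.5100, Var(X) = 4.5100
(b) P(X = 2) = 0.111855
(c) P(X ≤ 6) = 0.829767
(d) P(2 ≤ X ≤ 6) = 0.769166

We have X ~ Poisson(λ=4.51).

(a) Moments:
E[X] = 4.5100
Var(X) = 4.5100
σ = √Var(X) = 2.1237

(b) Point probability using PMF:
P(X = 2) = 0.111855

(c) Cumulative probability using CDF:
P(X ≤ 6) = F(6) = 0.829767

(d) Range probability:
P(2 ≤ X ≤ 6) = P(X ≤ 6) - P(X ≤ 1)
                   = F(6) - F(1)
                   = 0.829767 - 0.060602
                   = 0.769166

This means approximately 76.9% of outcomes fall in the interval [2, 6].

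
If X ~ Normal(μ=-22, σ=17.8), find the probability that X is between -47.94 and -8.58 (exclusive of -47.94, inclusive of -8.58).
0.702039

We have X ~ Normal(μ=-22, σ=17.8).

To find P(-47.94 < X ≤ -8.58), we use:
P(-47.94 < X ≤ -8.58) = P(X ≤ -8.58) - P(X ≤ -47.94)
                 = F(-8.58) - F(-47.94)
                 = 0.774555 - 0.072516
                 = 0.702039

So there's approximately a 70.2% chance that X falls in this range.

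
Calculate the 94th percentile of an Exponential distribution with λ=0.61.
4.6121

We have X ~ Exponential(λ=0.61).

We want to find x such that P(X ≤ x) = 0.94.

This is the 94th percentile, which means 94% of values fall below this point.

Using the inverse CDF (quantile function):
x = F⁻¹(0.94) = 4.6121

Verification: P(X ≤ 4.6121) = 0.94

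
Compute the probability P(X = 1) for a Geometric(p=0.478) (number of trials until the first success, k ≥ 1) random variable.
0.478000

We have X ~ Geometric(p=0.478) (number of trials until the first success, k ≥ 1).

For a Geometric distribution, the PMF gives us the probability of each outcome.

Using the PMF formula:
P(X = 1) = 0.478000

Rounded to 4 decimal places: 0.4780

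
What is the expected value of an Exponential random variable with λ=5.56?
0.1799

We have X ~ Exponential(λ=5.56).

For an Exponential distribution with λ=5.56:
E[X] = 0.1799

This is the expected (average) value of X.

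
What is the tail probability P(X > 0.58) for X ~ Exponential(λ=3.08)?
0.167562

We have X ~ Exponential(λ=3.08).

P(X > 0.58) = 1 - P(X ≤ 0.58)
                = 1 - F(0.58)
                = 1 - 0.832438
                = 0.167562

So there's approximately a 16.8% chance that X exceeds 0.58.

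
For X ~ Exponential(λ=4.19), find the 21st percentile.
0.0563

We have X ~ Exponential(λ=4.19).

We want to find x such that P(X ≤ x) = 0.21.

This is the 21st percentile, which means 21% of values fall below this point.

Using the inverse CDF (quantile function):
x = F⁻¹(0.21) = 0.0563

Verification: P(X ≤ 0.0563) = 0.21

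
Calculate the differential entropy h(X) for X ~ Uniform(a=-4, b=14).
2.8904 nats

We have X ~ Uniform(a=-4, b=14).

The differential entropy measures the uncertainty or information content of the distribution.

For a Uniform distribution with a=-4, b=14:
h(X) = 2.8904 nats

(In bits, this would be 4.1699 bits.)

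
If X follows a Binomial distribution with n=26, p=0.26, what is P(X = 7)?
0.173105

We have X ~ Binomial(n=26, p=0.26).

For a Binomial distribution, the PMF gives us the probability of each outcome.

Using the PMF formula:
P(X = 7) = 0.173105

Rounded to 4 decimal places: 0.1731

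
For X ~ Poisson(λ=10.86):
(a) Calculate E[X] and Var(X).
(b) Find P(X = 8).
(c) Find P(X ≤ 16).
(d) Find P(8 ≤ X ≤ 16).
(a) E[X] = 10.8600, Var(X) = 10.8600
(b) P(X = 8) = 0.092189
(c) P(X ≤ 16) = 0.949049
(d) P(8 ≤ X ≤ 16) = 0.796584

We have X ~ Poisson(λ=10.86).

(a) Moments:
E[X] = 10.8600
Var(X) = 10.8600
σ = √Var(X) = 3.2955

(b) Point probability using PMF:
P(X = 8) = 0.092189

(c) Cumulative probability using CDF:
P(X ≤ 16) = F(16) = 0.949049

(d) Range probability:
P(8 ≤ X ≤ 16) = P(X ≤ 16) - P(X ≤ 7)
                   = F(16) - F(7)
                   = 0.949049 - 0.152465
                   = 0.796584

This means approximately 79.7% of outcomes fall in the interval [8, 16].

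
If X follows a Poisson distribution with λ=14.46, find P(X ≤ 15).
0.623223

We have X ~ Poisson(λ=14.46).

The CDF gives us P(X ≤ k).

Using the CDF:
P(X ≤ 15) = 0.623223

This means there's approximately a 62.3% chance that X is at most 15.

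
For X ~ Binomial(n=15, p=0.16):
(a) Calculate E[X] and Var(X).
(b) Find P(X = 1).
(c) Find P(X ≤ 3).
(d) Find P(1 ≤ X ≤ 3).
(a) E[X] = 2.4000, Var(X) = 2.0160
(b) P(X = 1) = 0.208988
(c) P(X ≤ 3) = 0.790782
(d) P(1 ≤ X ≤ 3) = 0.717636

We have X ~ Binomial(n=15, p=0.16).

(a) Moments:
E[X] = 2.4000
Var(X) = 2.0160
σ = √Var(X) = 1.4199

(b) Point probability using PMF:
P(X = 1) = 0.208988

(c) Cumulative probability using CDF:
P(X ≤ 3) = F(3) = 0.790782

(d) Range probability:
P(1 ≤ X ≤ 3) = P(X ≤ 3) - P(X ≤ 0)
                   = F(3) - F(0)
                   = 0.790782 - 0.073146
                   = 0.717636

This means approximately 71.8% of outcomes fall in the interval [1, 3].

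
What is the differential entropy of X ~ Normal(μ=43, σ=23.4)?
4.5717 nats

We have X ~ Normal(μ=43, σ=23.4).

The differential entropy measures the uncertainty or information content of the distribution.

For a Normal distribution with μ=43, σ=23.4:
h(X) = 4.5717 nats

(In bits, this would be 6.5955 bits.)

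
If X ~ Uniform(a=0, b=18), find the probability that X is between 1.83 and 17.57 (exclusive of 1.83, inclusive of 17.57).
0.874444

We have X ~ Uniform(a=0, b=18).

To find P(1.83 < X ≤ 17.57), we use:
P(1.83 < X ≤ 17.57) = P(X ≤ 17.57) - P(X ≤ 1.83)
                 = F(17.57) - F(1.83)
                 = 0.976111 - 0.101667
                 = 0.874444

So there's approximately a 87.4% chance that X falls in this range.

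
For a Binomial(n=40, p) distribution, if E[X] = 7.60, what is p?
p = 0.19

For a Binomial(n, p) distribution:
E[X] = n × p

Given n = 40 and E[X] = 7.60:
7.60 = 40 × p
p = 7.60 / 40 = 0.19

Verification: Binomial(40, 0.19) has E[X] = 7.60 ✓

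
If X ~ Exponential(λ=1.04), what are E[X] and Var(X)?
E[X] = 0.9615, Var(X) = 0.9246

We have X ~ Exponential(λ=1.04).

For an Exponential distribution with λ=1.04:

Expected value:
E[X] = 0.9615

Variance:
Var(X) = 0.9246

Standard deviation:
σ = √Var(X) = 0.9615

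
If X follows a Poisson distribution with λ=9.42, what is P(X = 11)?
0.105281

We have X ~ Poisson(λ=9.42).

For a Poisson distribution, the PMF gives us the probability of each outcome.

Using the PMF formula:
P(X = 11) = 0.105281

Rounded to 4 decimal places: 0.1053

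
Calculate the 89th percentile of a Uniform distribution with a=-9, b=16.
13.2500

We have X ~ Uniform(a=-9, b=16).

We want to find x such that P(X ≤ x) = 0.89.

This is the 89th percentile, which means 89% of values fall below this point.

Using the inverse CDF (quantile function):
x = F⁻¹(0.89) = 13.2500

Verification: P(X ≤ 13.2500) = 0.89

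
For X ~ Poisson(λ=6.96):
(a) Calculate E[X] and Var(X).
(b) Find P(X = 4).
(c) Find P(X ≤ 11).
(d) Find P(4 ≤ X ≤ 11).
(a) E[X] = 6.9600, Var(X) = 6.9600
(b) P(X = 4) = 0.092797
(c) P(X ≤ 11) = 0.948437
(d) P(4 ≤ X ≤ 11) = 0.864562

We have X ~ Poisson(λ=6.96).

(a) Moments:
E[X] = 6.9600
Var(X) = 6.9600
σ = √Var(X) = 2.6382

(b) Point probability using PMF:
P(X = 4) = 0.092797

(c) Cumulative probability using CDF:
P(X ≤ 11) = F(11) = 0.948437

(d) Range probability:
P(4 ≤ X ≤ 11) = P(X ≤ 11) - P(X ≤ 3)
                   = F(11) - F(3)
                   = 0.948437 - 0.083875
                   = 0.864562

This means approximately 86.5% of outcomes fall in the interval [4, 11].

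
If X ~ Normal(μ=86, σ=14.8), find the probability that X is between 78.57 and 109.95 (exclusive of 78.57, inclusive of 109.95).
0.639371

We have X ~ Normal(μ=86, σ=14.8).

To find P(78.57 < X ≤ 109.95), we use:
P(78.57 < X ≤ 109.95) = P(X ≤ 109.95) - P(X ≤ 78.57)
                 = F(109.95) - F(78.57)
                 = 0.947195 - 0.307824
                 = 0.639371

So there's approximately a 63.9% chance that X falls in this range.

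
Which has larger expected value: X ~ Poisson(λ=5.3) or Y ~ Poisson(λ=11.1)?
Y has larger mean (11.1000 > 5.3000)

Compute the expected value for each distribution:

X ~ Poisson(λ=5.3):
E[X] = 5.3000

Y ~ Poisson(λ=11.1):
E[Y] = 11.1000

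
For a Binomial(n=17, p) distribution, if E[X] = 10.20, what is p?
p = 0.6

For a Binomial(n, p) distribution:
E[X] = n × p

Given n = 17 and E[X] = 10.20:
10.20 = 17 × p
p = 10.20 / 17 = 0.6

Verification: Binomial(17, 0.6) has E[X] = 10.20 ✓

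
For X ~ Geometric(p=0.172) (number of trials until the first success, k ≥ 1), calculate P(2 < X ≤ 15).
0.626638

We have X ~ Geometric(p=0.172) (number of trials until the first success, k ≥ 1).

To find P(2 < X ≤ 15), we use:
P(2 < X ≤ 15) = P(X ≤ 15) - P(X ≤ 2)
                 = F(15) - F(2)
                 = 0.941054 - 0.314416
                 = 0.626638

So there's approximately a 62.7% chance that X falls in this range.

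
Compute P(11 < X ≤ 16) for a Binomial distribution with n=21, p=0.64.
0.734437

We have X ~ Binomial(n=21, p=0.64).

To find P(11 < X ≤ 16), we use:
P(11 < X ≤ 16) = P(X ≤ 16) - P(X ≤ 11)
                 = F(16) - F(11)
                 = 0.922148 - 0.187711
                 = 0.734437

So there's approximately a 73.4% chance that X falls in this range.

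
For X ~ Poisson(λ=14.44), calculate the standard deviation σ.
3.8000

We have X ~ Poisson(λ=14.44).

For a Poisson distribution with λ=14.44:
σ = √Var(X) = 3.8000

The standard deviation is the square root of the variance.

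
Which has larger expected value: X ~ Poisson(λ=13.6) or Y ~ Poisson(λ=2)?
X has larger mean (13.6000 > 2.0000)

Compute the expected value for each distribution:

X ~ Poisson(λ=13.6):
E[X] = 13.6000

Y ~ Poisson(λ=2):
E[Y] = 2.0000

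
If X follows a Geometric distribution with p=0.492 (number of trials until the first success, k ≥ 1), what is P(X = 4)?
0.064499

We have X ~ Geometric(p=0.492) (number of trials until the first success, k ≥ 1).

For a Geometric distribution, the PMF gives us the probability of each outcome.

Using the PMF formula:
P(X = 4) = 0.064499

Rounded to 4 decimal places: 0.0645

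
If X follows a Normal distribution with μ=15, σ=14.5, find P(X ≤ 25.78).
0.771395

We have X ~ Normal(μ=15, σ=14.5).

The CDF gives us P(X ≤ k).

Using the CDF:
P(X ≤ 25.78) = 0.771395

This means there's approximately a 77.1% chance that X is at most 25.78.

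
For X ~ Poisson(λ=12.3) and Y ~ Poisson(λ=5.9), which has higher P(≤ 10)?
Y has higher probability (P(Y ≤ 10) = 0.9614 > P(X ≤ 10) = 0.3166)

Compute P(≤ 10) for each distribution:

X ~ Poisson(λ=12.3):
P(X ≤ 10) = 0.3166

Y ~ Poisson(λ=5.9):
P(Y ≤ 10) = 0.9614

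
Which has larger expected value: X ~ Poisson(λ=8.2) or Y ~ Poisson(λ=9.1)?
Y has larger mean (9.1000 > 8.2000)

Compute the expected value for each distribution:

X ~ Poisson(λ=8.2):
E[X] = 8.2000

Y ~ Poisson(λ=9.1):
E[Y] = 9.1000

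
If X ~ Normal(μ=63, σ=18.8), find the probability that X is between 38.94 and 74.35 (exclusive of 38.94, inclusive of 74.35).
0.626676

We have X ~ Normal(μ=63, σ=18.8).

To find P(38.94 < X ≤ 74.35), we use:
P(38.94 < X ≤ 74.35) = P(X ≤ 74.35) - P(X ≤ 38.94)
                 = F(74.35) - F(38.94)
                 = 0.726986 - 0.100310
                 = 0.626676

So there's approximately a 62.7% chance that X falls in this range.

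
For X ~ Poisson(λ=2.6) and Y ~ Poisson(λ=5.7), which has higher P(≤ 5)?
X has higher probability (P(X ≤ 5) = 0.9510 > P(Y ≤ 5) = 0.4950)

Compute P(≤ 5) for each distribution:

X ~ Poisson(λ=2.6):
P(X ≤ 5) = 0.9510

Y ~ Poisson(λ=5.7):
P(Y ≤ 5) = 0.4950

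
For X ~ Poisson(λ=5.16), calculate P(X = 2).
0.076438

We have X ~ Poisson(λ=5.16).

For a Poisson distribution, the PMF gives us the probability of each outcome.

Using the PMF formula:
P(X = 2) = 0.076438

Rounded to 4 decimal places: 0.0764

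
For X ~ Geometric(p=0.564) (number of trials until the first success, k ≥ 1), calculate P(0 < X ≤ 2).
0.809904

We have X ~ Geometric(p=0.564) (number of trials until the first success, k ≥ 1).

To find P(0 < X ≤ 2), we use:
P(0 < X ≤ 2) = P(X ≤ 2) - P(X ≤ 0)
                 = F(2) - F(0)
                 = 0.809904 - 0.000000
                 = 0.809904

So there's approximately a 81.0% chance that X falls in this range.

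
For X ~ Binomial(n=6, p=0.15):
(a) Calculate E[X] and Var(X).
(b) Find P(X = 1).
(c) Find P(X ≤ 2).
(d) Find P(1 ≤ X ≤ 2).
(a) E[X] = 0.9000, Var(X) = 0.7650
(b) P(X = 1) = 0.399335
(c) P(X ≤ 2) = 0.952661
(d) P(1 ≤ X ≤ 2) = 0.575512

We have X ~ Binomial(n=6, p=0.15).

(a) Moments:
E[X] = 0.9000
Var(X) = 0.7650
σ = √Var(X) = 0.8746

(b) Point probability using PMF:
P(X = 1) = 0.399335

(c) Cumulative probability using CDF:
P(X ≤ 2) = F(2) = 0.952661

(d) Range probability:
P(1 ≤ X ≤ 2) = P(X ≤ 2) - P(X ≤ 0)
                   = F(2) - F(0)
                   = 0.952661 - 0.377150
                   = 0.575512

This means approximately 57.6% of outcomes fall in the interval [1, 2].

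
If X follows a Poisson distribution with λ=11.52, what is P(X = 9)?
0.097777

We have X ~ Poisson(λ=11.52).

For a Poisson distribution, the PMF gives us the probability of each outcome.

Using the PMF formula:
P(X = 9) = 0.097777

Rounded to 4 decimal places: 0.0978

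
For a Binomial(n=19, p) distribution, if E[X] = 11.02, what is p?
p = 0.58

For a Binomial(n, p) distribution:
E[X] = n × p

Given n = 19 and E[X] = 11.02:
11.02 = 19 × p
p = 11.02 / 19 = 0.58

Verification: Binomial(19, 0.58) has E[X] = 11.02 ✓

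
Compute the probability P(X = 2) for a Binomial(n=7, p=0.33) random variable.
0.308760

We have X ~ Binomial(n=7, p=0.33).

For a Binomial distribution, the PMF gives us the probability of each outcome.

Using the PMF formula:
P(X = 2) = 0.308760

Rounded to 4 decimal places: 0.3088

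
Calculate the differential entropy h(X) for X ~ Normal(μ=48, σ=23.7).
4.5844 nats

We have X ~ Normal(μ=48, σ=23.7).

The differential entropy measures the uncertainty or information content of the distribution.

For a Normal distribution with μ=48, σ=23.7:
h(X) = 4.5844 nats

(In bits, this would be 6.6139 bits.)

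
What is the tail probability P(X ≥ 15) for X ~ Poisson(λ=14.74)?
0.507500

We have X ~ Poisson(λ=14.74).

For discrete distributions, P(X ≥ 15) = 1 - P(X ≤ 14).

P(X ≤ 14) = 0.492500
P(X ≥ 15) = 1 - 0.492500 = 0.507500

So there's approximately a 50.7% chance that X is at least 15.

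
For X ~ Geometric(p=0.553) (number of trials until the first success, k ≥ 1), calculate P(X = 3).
0.110494

We have X ~ Geometric(p=0.553) (number of trials until the first success, k ≥ 1).

For a Geometric distribution, the PMF gives us the probability of each outcome.

Using the PMF formula:
P(X = 3) = 0.110494

Rounded to 4 decimal places: 0.1105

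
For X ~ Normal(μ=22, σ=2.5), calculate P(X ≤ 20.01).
0.213016

We have X ~ Normal(μ=22, σ=2.5).

The CDF gives us P(X ≤ k).

Using the CDF:
P(X ≤ 20.01) = 0.213016

This means there's approximately a 21.3% chance that X is at most 20.01.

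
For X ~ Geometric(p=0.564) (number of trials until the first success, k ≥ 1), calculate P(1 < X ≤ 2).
0.245904

We have X ~ Geometric(p=0.564) (number of trials until the first success, k ≥ 1).

To find P(1 < X ≤ 2), we use:
P(1 < X ≤ 2) = P(X ≤ 2) - P(X ≤ 1)
                 = F(2) - F(1)
                 = 0.809904 - 0.564000
                 = 0.245904

So there's approximately a 24.6% chance that X falls in this range.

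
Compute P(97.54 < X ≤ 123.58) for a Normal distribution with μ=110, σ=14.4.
0.633731

We have X ~ Normal(μ=110, σ=14.4).

To find P(97.54 < X ≤ 123.58), we use:
P(97.54 < X ≤ 123.58) = P(X ≤ 123.58) - P(X ≤ 97.54)
                 = F(123.58) - F(97.54)
                 = 0.827174 - 0.193443
                 = 0.633731

So there's approximately a 63.4% chance that X falls in this range.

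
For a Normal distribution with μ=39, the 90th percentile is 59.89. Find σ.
σ = 16.3006

For X ~ Normal(μ, σ), the p-th percentile satisfies x = μ + z_p × σ,
where z_p = Φ⁻¹(p) is the standard normal quantile.

Step 1: z_{0.9} = Φ⁻¹(0.9) = 1.2816

Step 2: Solve for σ:
59.89 = 39 + 1.2816 × σ
σ = (59.89 - 39) / 1.2816
σ = 20.89 / 1.2816
σ = 16.3006

Verification: μ + z × σ = 39 + 1.2816 × 16.3006 = 59.89 ✓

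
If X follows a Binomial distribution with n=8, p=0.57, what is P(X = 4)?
0.252622

We have X ~ Binomial(n=8, p=0.57).

For a Binomial distribution, the PMF gives us the probability of each outcome.

Using the PMF formula:
P(X = 4) = 0.252622

Rounded to 4 decimal places: 0.2526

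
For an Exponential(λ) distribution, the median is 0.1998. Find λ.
λ = 3.4692

For X ~ Exponential(λ), the CDF is F(x) = 1 - e^(-λx).
The median m satisfies F(m) = 0.5:
1 - e^(-λm) = 0.5
e^(-λm) = 0.5
λm = ln(2)
m = ln(2) / λ

Given m = 0.1998:
λ = ln(2) / 0.1998 = 0.693147 / 0.1998 = 3.4692

Verification: ln(2) / 3.4692 = 0.1998 ✓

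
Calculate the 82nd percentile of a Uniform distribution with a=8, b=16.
14.5600

We have X ~ Uniform(a=8, b=16).

We want to find x such that P(X ≤ x) = 0.82.

This is the 82nd percentile, which means 82% of values fall below this point.

Using the inverse CDF (quantile function):
x = F⁻¹(0.82) = 14.5600

Verification: P(X ≤ 14.5600) = 0.82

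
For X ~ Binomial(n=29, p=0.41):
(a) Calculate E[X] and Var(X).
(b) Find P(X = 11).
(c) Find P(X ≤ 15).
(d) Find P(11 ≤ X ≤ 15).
(a) E[X] = 11.8900, Var(X) = 7.0151
(b) P(X = 11) = 0.142890
(c) P(X ≤ 15) = 0.912585
(d) P(11 ≤ X ≤ 15) = 0.609378

We have X ~ Binomial(n=29, p=0.41).

(a) Moments:
E[X] = 11.8900
Var(X) = 7.0151
σ = √Var(X) = 2.6486

(b) Point probability using PMF:
P(X = 11) = 0.142890

(c) Cumulative probability using CDF:
P(X ≤ 15) = F(15) = 0.912585

(d) Range probability:
P(11 ≤ X ≤ 15) = P(X ≤ 15) - P(X ≤ 10)
                   = F(15) - F(10)
                   = 0.912585 - 0.303207
                   = 0.609378

This means approximately 60.9% of outcomes fall in the interval [11, 15].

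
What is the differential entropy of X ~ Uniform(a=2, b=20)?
2.8904 nats

We have X ~ Uniform(a=2, b=20).

The differential entropy measures the uncertainty or information content of the distribution.

For a Uniform distribution with a=2, b=20:
h(X) = 2.8904 nats

(In bits, this would be 4.1699 bits.)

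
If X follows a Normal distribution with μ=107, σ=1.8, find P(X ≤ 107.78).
0.667614

We have X ~ Normal(μ=107, σ=1.8).

The CDF gives us P(X ≤ k).

Using the CDF:
P(X ≤ 107.78) = 0.667614

This means there's approximately a 66.8% chance that X is at most 107.78.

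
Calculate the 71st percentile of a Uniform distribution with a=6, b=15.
12.3900

We have X ~ Uniform(a=6, b=15).

We want to find x such that P(X ≤ x) = 0.71.

This is the 71st percentile, which means 71% of values fall below this point.

Using the inverse CDF (quantile function):
x = F⁻¹(0.71) = 12.3900

Verification: P(X ≤ 12.3900) = 0.71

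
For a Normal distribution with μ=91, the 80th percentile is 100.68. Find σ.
σ = 11.5016

For X ~ Normal(μ, σ), the p-th percentile satisfies x = μ + z_p × σ,
where z_p = Φ⁻¹(p) is the standard normal quantile.

Step 1: z_{0.8} = Φ⁻¹(0.8) = 0.8416

Step 2: Solve for σ:
100.68 = 91 + 0.8416 × σ
σ = (100.68 - 91) / 0.8416
σ = 9.68 / 0.8416
σ = 11.5016

Verification: μ + z × σ = 91 + 0.8416 × 11.5016 = 100.68 ✓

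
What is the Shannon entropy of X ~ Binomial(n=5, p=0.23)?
1.3062 nats

We have X ~ Binomial(n=5, p=0.23).

The Shannon entropy measures the uncertainty or information content of the distribution.

For a Binomial distribution with n=5, p=0.23:
H(X) = 1.3062 nats

(In bits, this would be 1.8845 bits.)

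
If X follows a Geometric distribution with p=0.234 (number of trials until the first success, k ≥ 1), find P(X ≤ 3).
0.550545

We have X ~ Geometric(p=0.234) (number of trials until the first success, k ≥ 1).

The CDF gives us P(X ≤ k).

Using the CDF:
P(X ≤ 3) = 0.550545

This means there's approximately a 55.1% chance that X is at most 3.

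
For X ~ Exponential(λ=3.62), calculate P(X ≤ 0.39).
0.756296

We have X ~ Exponential(λ=3.62).

The CDF gives us P(X ≤ k).

Using the CDF:
P(X ≤ 0.39) = 0.756296

This means there's approximately a 75.6% chance that X is at most 0.39.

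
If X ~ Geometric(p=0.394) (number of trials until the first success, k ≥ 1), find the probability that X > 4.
0.134862

We have X ~ Geometric(p=0.394) (number of trials until the first success, k ≥ 1).

P(X > 4) = 1 - P(X ≤ 4)
                = 1 - F(4)
                = 1 - 0.865138
                = 0.134862

So there's approximately a 13.5% chance that X exceeds 4.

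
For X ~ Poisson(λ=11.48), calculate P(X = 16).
0.044952

We have X ~ Poisson(λ=11.48).

For a Poisson distribution, the PMF gives us the probability of each outcome.

Using the PMF formula:
P(X = 16) = 0.044952

Rounded to 4 decimal places: 0.0450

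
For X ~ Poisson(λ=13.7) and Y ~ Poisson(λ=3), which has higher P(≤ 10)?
Y has higher probability (P(Y ≤ 10) = 0.9997 > P(X ≤ 10) = 0.1964)

Compute P(≤ 10) for each distribution:

X ~ Poisson(λ=13.7):
P(X ≤ 10) = 0.1964

Y ~ Poisson(λ=3):
P(Y ≤ 10) = 0.9997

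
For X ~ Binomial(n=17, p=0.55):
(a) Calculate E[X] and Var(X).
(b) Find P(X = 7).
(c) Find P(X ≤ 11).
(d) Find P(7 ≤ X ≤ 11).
(a) E[X] = 9.3500, Var(X) = 4.2075
(b) P(X = 7) = 0.100818
(c) P(X ≤ 11) = 0.852932
(d) P(7 ≤ X ≤ 11) = 0.770343

We have X ~ Binomial(n=17, p=0.55).

(a) Moments:
E[X] = 9.3500
Var(X) = 4.2075
σ = √Var(X) = 2.0512

(b) Point probability using PMF:
P(X = 7) = 0.100818

(c) Cumulative probability using CDF:
P(X ≤ 11) = F(11) = 0.852932

(d) Range probability:
P(7 ≤ X ≤ 11) = P(X ≤ 11) - P(X ≤ 6)
                   = F(11) - F(6)
                   = 0.852932 - 0.082590
                   = 0.770343

This means approximately 77.0% of outcomes fall in the interval [7, 11].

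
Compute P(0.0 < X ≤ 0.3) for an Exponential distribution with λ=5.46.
0.805632

We have X ~ Exponential(λ=5.46).

To find P(0.0 < X ≤ 0.3), we use:
P(0.0 < X ≤ 0.3) = P(X ≤ 0.3) - P(X ≤ 0.0)
                 = F(0.3) - F(0.0)
                 = 0.805632 - 0.000000
                 = 0.805632

So there's approximately a 80.6% chance that X falls in this range.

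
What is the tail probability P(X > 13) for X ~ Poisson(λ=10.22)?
0.152099

We have X ~ Poisson(λ=10.22).

P(X > 13) = 1 - P(X ≤ 13)
                = 1 - F(13)
                = 1 - 0.847901
                = 0.152099

So there's approximately a 15.2% chance that X exceeds 13.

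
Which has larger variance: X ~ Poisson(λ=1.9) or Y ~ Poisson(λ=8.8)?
Y has larger variance (8.8000 > 1.9000)

Compute the variance for each distribution:

X ~ Poisson(λ=1.9):
Var(X) = 1.9000

Y ~ Poisson(λ=8.8):
Var(Y) = 8.8000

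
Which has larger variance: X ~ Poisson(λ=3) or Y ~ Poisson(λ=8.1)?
Y has larger variance (8.1000 > 3.0000)

Compute the variance for each distribution:

X ~ Poisson(λ=3):
Var(X) = 3.0000

Y ~ Poisson(λ=8.1):
Var(Y) = 8.1000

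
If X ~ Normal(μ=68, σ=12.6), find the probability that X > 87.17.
0.064076

We have X ~ Normal(μ=68, σ=12.6).

P(X > 87.17) = 1 - P(X ≤ 87.17)
                = 1 - F(87.17)
                = 1 - 0.935924
                = 0.064076

So there's approximately a 6.4% chance that X exceeds 87.17.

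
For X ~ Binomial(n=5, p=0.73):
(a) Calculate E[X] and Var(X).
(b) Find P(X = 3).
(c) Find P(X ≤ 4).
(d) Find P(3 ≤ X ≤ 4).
(a) E[X] = 3.6500, Var(X) = 0.9855
(b) P(X = 3) = 0.283593
(c) P(X ≤ 4) = 0.792693
(d) P(3 ≤ X ≤ 4) = 0.666970

We have X ~ Binomial(n=5, p=0.73).

(a) Moments:
E[X] = 3.6500
Var(X) = 0.9855
σ = √Var(X) = 0.9927

(b) Point probability using PMF:
P(X = 3) = 0.283593

(c) Cumulative probability using CDF:
P(X ≤ 4) = F(4) = 0.792693

(d) Range probability:
P(3 ≤ X ≤ 4) = P(X ≤ 4) - P(X ≤ 2)
                   = F(4) - F(2)
                   = 0.792693 - 0.125723
                   = 0.666970

This means approximately 66.7% of outcomes fall in the interval [3, 4].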